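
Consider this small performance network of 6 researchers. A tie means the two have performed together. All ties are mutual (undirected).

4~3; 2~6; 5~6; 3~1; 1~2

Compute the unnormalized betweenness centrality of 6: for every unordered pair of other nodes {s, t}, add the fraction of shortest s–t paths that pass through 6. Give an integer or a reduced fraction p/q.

Pairs whose geodesics pass through 6 — 1–5: 1; 4–5: 1; 3–5: 1; 2–5: 1.
All other pairs contribute 0.
Summing the contributions gives betweenness(6) = 4.

4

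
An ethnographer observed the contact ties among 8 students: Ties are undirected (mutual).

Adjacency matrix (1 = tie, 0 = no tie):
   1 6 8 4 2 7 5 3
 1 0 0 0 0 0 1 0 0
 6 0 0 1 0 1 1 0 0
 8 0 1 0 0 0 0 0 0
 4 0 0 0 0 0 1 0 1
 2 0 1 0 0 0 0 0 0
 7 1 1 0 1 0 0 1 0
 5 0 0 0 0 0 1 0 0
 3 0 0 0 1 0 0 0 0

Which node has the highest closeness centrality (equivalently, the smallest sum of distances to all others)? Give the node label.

7

Farness (sum of distances to all others) for each node — 1:16, 2:18, 3:20, 4:14, 5:16, 6:12, 7:10, 8:18.
The smallest farness is 10, for 7, so 7 has the highest closeness.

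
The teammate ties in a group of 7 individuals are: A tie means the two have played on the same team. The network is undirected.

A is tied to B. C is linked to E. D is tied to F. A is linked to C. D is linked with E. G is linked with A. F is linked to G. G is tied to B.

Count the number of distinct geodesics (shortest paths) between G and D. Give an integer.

1

The shortest distance is 2, and the only length-2 path is G–F–D. So there is exactly 1 shortest path.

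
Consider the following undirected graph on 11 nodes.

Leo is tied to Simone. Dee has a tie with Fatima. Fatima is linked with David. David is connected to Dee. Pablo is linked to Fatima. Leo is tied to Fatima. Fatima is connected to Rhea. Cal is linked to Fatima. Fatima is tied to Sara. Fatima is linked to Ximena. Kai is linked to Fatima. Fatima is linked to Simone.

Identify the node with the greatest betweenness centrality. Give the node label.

Fatima

Unnormalized betweenness of each node: Cal:0, David:0, Dee:0, Fatima:43, Kai:0, Leo:0, Pablo:0, Rhea:0, Sara:0, Simone:0, Ximena:0.
Fatima has the largest value, 43, making it the main broker — the node through which the most shortest paths run.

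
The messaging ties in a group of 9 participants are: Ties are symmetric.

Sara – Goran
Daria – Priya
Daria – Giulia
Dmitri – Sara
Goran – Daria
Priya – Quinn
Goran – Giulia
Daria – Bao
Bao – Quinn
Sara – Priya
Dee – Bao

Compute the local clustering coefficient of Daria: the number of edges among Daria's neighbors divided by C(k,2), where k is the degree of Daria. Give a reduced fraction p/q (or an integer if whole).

1/6

Daria's neighbors: Bao, Giulia, Goran, and Priya (k = 4).
Possible neighbor pairs: C(4,2) = 6. Edges among them: Giulia–Goran → e = 1.
Clustering(Daria) = 1/6.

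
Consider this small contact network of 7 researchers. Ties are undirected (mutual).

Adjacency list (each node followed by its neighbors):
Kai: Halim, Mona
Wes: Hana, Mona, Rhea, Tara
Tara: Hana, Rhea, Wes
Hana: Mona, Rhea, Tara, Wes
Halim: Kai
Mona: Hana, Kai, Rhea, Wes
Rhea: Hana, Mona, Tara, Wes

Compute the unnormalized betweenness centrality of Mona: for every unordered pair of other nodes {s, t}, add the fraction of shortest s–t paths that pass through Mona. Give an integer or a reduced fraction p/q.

Pairs whose geodesics pass through Mona — Kai–Rhea: 1; Kai–Tara: 3/3; Kai–Wes: 1; Kai–Hana: 1; Halim–Rhea: 1; Halim–Tara: 3/3; Halim–Wes: 1; Halim–Hana: 1.
All other pairs contribute 0.
Summing the contributions gives betweenness(Mona) = 8.

8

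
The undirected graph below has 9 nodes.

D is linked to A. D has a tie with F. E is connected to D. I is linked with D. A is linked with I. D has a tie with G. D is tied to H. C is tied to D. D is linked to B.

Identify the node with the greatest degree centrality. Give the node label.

Degrees — A:2, B:1, C:1, D:8, E:1, F:1, G:1, H:1, I:2.
The maximum is 8, attained only by D.

D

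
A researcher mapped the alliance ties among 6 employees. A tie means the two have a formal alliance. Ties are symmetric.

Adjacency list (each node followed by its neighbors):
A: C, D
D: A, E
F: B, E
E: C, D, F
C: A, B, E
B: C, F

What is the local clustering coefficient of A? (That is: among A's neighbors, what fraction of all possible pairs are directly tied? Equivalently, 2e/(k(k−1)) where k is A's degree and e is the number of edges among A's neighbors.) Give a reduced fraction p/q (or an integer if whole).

0

A's neighbors: C and D (k = 2).
Possible neighbor pairs: C(2,2) = 1. Edges among them: none → e = 0.
Clustering(A) = 0/1.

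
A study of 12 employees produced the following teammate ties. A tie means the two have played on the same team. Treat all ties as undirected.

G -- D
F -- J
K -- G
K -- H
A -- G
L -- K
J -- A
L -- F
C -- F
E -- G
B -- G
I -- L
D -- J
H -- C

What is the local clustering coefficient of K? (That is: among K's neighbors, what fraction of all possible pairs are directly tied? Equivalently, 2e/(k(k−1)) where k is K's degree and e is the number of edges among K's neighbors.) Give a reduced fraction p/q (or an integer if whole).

0

K's neighbors: G, H, and L (k = 3).
Possible neighbor pairs: C(3,2) = 3. Edges among them: none → e = 0.
Clustering(K) = 0/3 = 0.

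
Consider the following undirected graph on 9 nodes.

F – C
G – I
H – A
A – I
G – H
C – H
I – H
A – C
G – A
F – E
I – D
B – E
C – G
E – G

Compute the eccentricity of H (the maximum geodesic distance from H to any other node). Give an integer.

Distances from H: A:1, B:3, C:1, D:2, E:2, F:2, G:1, I:1.
The largest is 3 (to B), so the eccentricity of H is 3.

3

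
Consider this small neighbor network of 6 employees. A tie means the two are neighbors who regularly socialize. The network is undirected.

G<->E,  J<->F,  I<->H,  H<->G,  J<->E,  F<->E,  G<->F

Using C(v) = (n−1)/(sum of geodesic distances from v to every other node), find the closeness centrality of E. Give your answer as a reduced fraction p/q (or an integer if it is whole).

Distances from E: F:1, G:1, H:2, I:3, J:1. Sum = 8.
n = 6, so closeness = 5/8.

5/8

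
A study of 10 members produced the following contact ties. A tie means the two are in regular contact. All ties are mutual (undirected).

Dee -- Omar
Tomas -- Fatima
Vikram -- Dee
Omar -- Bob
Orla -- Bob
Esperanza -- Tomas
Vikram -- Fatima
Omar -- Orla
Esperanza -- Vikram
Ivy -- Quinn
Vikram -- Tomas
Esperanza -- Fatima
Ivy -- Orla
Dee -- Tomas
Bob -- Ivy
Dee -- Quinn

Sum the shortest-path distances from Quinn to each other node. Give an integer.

18

Distances from Quinn: Bob:2, Dee:1, Esperanza:3, Fatima:3, Ivy:1, Omar:2, Orla:2, Tomas:2, Vikram:2.
Sum = 2 + 1 + 3 + 3 + 1 + 2 + 2 + 2 + 2 = 18.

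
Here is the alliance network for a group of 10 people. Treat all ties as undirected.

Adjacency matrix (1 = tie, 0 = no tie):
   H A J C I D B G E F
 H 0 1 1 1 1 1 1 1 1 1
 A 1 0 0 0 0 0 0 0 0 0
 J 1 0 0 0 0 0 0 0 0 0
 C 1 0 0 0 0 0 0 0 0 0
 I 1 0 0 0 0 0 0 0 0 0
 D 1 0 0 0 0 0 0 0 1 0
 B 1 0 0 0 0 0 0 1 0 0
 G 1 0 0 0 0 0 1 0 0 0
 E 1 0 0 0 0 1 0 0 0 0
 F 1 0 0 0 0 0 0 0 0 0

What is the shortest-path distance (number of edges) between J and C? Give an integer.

2

One shortest route is J – H – C, which uses 2 edges, and J and C are not directly tied, so nothing shorter exists. So d(J,C) = 2.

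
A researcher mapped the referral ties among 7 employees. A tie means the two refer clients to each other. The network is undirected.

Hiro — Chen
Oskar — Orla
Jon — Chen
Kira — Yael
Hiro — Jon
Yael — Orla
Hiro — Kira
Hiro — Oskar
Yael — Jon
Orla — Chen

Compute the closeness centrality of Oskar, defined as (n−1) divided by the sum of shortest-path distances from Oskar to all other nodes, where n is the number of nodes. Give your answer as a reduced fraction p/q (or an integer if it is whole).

3/5

Distances from Oskar: Chen:2, Hiro:1, Jon:2, Kira:2, Orla:1, Yael:2. Sum = 10.
n = 7, so closeness = 6/10 = 3/5.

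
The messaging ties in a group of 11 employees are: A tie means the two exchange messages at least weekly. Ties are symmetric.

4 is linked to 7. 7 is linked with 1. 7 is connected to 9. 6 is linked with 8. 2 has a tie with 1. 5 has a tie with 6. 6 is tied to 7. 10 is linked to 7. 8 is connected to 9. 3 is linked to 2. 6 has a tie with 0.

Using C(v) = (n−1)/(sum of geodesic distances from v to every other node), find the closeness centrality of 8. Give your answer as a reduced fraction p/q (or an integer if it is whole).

Distances from 8: 0:2, 1:3, 2:4, 3:5, 4:3, 5:2, 6:1, 7:2, 9:1, 10:3. Sum = 26.
n = 11, so closeness = 10/26 = 5/13.

5/13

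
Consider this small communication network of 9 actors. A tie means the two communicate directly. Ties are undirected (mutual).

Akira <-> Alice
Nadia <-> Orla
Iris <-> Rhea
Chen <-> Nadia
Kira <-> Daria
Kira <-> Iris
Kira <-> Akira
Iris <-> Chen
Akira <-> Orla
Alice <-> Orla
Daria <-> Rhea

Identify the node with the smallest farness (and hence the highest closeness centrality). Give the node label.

Farness (sum of distances to all others) for each node — Akira:15, Alice:19, Chen:17, Daria:19, Iris:15, Kira:14, Nadia:18, Orla:17, Rhea:20.
The smallest farness is 14, for Kira, so Kira has the highest closeness.

Kira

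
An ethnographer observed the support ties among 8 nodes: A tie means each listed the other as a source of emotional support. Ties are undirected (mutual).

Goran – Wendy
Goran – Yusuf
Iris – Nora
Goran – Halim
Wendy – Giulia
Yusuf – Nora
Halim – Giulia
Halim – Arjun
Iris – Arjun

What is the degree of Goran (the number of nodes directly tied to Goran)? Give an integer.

Goran is directly tied to Halim, Wendy, and Yusuf. That is 3 neighbors, so the degree of Goran is 3.

3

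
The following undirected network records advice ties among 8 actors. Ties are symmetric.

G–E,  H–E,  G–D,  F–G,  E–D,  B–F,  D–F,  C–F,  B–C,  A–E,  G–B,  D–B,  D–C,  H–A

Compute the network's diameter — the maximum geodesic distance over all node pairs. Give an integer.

3

Eccentricity of each node (its greatest distance to any other): A:3, B:3, C:3, D:2, E:2, F:3, G:2, H:3.
The maximum eccentricity is 3, realized for instance by the pair A–B via A – E – D – B. So the diameter is 3.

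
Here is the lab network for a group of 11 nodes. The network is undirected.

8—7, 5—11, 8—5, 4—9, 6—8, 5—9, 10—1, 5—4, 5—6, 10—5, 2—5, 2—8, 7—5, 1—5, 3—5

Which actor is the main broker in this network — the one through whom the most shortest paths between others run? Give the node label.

Unnormalized betweenness of each node: 1:0, 2:0, 3:0, 4:0, 5:77/2, 6:0, 7:0, 8:3/2, 9:0, 10:0, 11:0.
5 has the largest value, 77/2, making it the main broker — the node through which the most shortest paths run.

5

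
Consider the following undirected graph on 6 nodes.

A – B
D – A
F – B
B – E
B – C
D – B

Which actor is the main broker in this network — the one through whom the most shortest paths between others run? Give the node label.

B

Unnormalized betweenness of each node: A:0, B:9, C:0, D:0, E:0, F:0.
B has the largest value, 9, making it the main broker — the node through which the most shortest paths run.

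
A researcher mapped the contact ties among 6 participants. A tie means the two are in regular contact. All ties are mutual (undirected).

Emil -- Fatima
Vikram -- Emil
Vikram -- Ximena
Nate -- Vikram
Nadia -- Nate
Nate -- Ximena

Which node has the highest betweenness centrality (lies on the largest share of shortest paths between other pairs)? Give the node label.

Vikram

Unnormalized betweenness of each node: Emil:4, Fatima:0, Nadia:0, Nate:4, Vikram:6, Ximena:0.
Vikram has the largest value, 6, making it the main broker — the node through which the most shortest paths run.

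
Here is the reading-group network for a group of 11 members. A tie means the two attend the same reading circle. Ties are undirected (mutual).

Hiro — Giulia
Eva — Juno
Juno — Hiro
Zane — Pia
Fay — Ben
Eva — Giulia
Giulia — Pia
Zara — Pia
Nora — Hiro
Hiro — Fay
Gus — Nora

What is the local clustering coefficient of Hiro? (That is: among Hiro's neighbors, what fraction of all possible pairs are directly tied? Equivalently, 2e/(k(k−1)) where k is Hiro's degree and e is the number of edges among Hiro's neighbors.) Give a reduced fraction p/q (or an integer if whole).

Hiro's neighbors: Fay, Giulia, Juno, and Nora (k = 4).
Possible neighbor pairs: C(4,2) = 6. Edges among them: none → e = 0.
Clustering(Hiro) = 0/6 = 0.

0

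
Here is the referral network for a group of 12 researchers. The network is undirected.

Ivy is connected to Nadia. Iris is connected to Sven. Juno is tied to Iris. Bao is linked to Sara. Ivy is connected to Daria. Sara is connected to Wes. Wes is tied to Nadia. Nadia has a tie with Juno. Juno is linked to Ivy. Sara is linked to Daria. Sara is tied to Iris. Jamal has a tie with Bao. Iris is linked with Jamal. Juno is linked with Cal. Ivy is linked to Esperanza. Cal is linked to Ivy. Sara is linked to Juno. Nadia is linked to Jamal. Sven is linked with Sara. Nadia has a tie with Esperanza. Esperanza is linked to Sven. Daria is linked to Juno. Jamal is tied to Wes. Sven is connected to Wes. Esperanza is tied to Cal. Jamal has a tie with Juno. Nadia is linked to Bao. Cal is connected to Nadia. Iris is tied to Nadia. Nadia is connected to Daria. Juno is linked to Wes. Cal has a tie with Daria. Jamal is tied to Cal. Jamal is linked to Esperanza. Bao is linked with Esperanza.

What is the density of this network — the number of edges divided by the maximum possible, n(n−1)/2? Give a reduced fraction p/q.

There are 35 edges and 12 nodes, so the maximum possible is C(12,2) = 66.
Density = 35/66.

35/66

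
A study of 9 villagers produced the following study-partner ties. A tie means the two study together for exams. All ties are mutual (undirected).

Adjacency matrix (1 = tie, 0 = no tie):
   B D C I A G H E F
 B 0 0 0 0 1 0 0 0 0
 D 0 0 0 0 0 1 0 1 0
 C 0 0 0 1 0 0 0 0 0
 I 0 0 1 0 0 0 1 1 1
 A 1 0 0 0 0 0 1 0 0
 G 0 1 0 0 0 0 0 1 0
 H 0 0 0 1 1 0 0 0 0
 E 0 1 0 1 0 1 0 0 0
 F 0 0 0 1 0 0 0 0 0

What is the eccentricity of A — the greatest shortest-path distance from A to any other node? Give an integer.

4

Distances from A: B:1, C:3, D:4, E:3, F:3, G:4, H:1, I:2.
The largest is 4 (to D and G), so the eccentricity of A is 4.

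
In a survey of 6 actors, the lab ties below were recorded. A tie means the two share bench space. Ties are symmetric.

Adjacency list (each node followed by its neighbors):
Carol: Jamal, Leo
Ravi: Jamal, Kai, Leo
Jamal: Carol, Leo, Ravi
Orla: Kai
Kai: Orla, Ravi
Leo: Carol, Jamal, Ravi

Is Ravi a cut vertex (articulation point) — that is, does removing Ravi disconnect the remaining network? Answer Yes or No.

Yes

Removing Ravi leaves {Kai and Orla} with no path to {Carol, Jamal, and Leo}, so the network splits into 2 components. Ravi is a cut vertex.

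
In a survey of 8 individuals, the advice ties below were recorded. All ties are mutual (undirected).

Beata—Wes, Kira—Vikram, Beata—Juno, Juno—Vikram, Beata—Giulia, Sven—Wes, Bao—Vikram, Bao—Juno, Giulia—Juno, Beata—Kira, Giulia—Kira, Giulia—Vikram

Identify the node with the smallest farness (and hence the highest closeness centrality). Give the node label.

Farness (sum of distances to all others) for each node — Bao:15, Beata:10, Giulia:11, Juno:11, Kira:12, Sven:20, Vikram:13, Wes:14.
The smallest farness is 10, for Beata, so Beata has the highest closeness.

Beata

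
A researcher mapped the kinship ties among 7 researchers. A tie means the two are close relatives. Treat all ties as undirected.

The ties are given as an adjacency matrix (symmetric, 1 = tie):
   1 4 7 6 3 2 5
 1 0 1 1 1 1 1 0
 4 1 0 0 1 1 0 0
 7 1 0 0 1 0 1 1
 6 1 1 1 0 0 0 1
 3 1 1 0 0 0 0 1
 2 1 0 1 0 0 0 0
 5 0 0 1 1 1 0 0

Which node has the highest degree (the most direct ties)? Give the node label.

1

Degrees — 1:5, 2:2, 3:3, 4:3, 5:3, 6:4, 7:4.
The maximum is 5, attained only by 1.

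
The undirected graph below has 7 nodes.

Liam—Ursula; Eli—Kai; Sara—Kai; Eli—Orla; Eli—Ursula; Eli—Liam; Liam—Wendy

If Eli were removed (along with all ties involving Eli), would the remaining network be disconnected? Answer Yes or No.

Yes

Removing Eli leaves {Kai and Sara} with no path to {Orla}, so the network splits into 3 components. Eli is a cut vertex.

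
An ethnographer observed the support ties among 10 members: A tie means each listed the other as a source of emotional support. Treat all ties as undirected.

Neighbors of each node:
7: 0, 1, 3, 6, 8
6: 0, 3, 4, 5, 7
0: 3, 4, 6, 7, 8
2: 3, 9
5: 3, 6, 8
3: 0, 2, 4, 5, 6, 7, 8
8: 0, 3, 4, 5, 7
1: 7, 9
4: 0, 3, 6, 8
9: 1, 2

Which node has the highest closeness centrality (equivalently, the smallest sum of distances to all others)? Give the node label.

3

Farness (sum of distances to all others) for each node — 0:14, 1:18, 2:16, 3:11, 4:16, 5:17, 6:14, 7:13, 8:14, 9:21.
The smallest farness is 11, for 3, so 3 has the highest closeness.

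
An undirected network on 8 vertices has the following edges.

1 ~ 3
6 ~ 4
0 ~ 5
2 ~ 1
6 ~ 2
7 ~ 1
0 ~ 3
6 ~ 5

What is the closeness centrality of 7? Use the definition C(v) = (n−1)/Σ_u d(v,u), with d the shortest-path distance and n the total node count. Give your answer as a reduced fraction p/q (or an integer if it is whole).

Distances from 7: 0:3, 1:1, 2:2, 3:2, 4:4, 5:4, 6:3. Sum = 19.
n = 8, so closeness = 7/19.

7/19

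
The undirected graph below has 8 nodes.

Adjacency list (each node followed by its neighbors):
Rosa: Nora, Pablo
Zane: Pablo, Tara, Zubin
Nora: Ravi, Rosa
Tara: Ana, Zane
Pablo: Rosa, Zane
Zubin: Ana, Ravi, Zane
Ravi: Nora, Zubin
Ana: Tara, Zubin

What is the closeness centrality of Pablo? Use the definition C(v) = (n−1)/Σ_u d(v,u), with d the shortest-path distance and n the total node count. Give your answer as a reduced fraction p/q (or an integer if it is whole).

Distances from Pablo: Ana:3, Nora:2, Ravi:3, Rosa:1, Tara:2, Zane:1, Zubin:2. Sum = 14.
n = 8, so closeness = 7/14 = 1/2.

1/2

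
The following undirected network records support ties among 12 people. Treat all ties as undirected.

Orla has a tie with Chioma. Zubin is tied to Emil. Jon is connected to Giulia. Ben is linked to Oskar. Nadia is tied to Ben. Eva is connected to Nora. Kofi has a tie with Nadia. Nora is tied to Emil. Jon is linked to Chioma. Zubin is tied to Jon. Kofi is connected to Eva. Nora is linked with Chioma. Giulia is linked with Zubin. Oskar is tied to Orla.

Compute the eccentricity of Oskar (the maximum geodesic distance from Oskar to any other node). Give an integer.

4

Distances from Oskar: Ben:1, Chioma:2, Emil:4, Eva:4, Giulia:4, Jon:3, Kofi:3, Nadia:2, Nora:3, Orla:1, Zubin:4.
The largest is 4 (to Eva, Emil, Zubin, and Giulia), so the eccentricity of Oskar is 4.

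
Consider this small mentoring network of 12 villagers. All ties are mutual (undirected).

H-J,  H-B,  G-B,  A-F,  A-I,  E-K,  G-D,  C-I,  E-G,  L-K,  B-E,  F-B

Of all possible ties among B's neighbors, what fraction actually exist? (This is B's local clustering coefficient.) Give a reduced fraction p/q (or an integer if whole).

1/6

B's neighbors: E, F, G, and H (k = 4).
Possible neighbor pairs: C(4,2) = 6. Edges among them: E–G → e = 1.
Clustering(B) = 1/6.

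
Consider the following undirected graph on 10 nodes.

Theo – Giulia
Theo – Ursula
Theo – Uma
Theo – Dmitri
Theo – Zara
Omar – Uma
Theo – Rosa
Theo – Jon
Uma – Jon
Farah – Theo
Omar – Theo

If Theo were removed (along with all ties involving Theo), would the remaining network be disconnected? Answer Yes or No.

Yes

Removing Theo leaves {Rosa} with no path to {Ursula}, so the network splits into 7 components. Theo is a cut vertex.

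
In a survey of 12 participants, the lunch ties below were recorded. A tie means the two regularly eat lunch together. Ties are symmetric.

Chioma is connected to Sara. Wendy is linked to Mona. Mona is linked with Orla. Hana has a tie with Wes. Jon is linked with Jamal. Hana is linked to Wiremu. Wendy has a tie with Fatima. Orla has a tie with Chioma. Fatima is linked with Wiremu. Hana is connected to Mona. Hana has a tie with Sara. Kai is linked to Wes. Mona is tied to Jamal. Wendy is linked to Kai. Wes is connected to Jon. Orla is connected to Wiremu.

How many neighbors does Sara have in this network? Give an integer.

Sara is directly tied to Chioma and Hana. That is 2 neighbors, so the degree of Sara is 2.

2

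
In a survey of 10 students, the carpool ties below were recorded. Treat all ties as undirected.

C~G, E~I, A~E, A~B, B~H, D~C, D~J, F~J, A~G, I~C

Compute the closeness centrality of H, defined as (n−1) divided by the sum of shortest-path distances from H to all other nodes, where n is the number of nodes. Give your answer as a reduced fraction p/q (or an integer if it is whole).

9/35

Distances from H: A:2, B:1, C:4, D:5, E:3, F:7, G:3, I:4, J:6. Sum = 35.
n = 10, so closeness = 9/35.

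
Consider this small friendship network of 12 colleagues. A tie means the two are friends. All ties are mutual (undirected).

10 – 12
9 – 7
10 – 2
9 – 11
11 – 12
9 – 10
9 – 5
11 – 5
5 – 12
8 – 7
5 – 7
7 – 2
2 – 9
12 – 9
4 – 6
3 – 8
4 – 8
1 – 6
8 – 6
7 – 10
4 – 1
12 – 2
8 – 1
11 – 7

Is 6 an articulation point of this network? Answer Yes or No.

No

Even without 6, every remaining node can still reach every other (the residual graph is connected), so 6 is not a cut vertex.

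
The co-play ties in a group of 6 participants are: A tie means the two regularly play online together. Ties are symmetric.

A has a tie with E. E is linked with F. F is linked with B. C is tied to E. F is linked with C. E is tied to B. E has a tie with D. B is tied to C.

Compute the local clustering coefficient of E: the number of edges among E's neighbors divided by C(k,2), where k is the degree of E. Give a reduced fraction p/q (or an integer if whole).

E's neighbors: A, B, C, D, and F (k = 5).
Possible neighbor pairs: C(5,2) = 10. Edges among them: B–C, B–F, C–F → e = 3.
Clustering(E) = 3/10.

3/10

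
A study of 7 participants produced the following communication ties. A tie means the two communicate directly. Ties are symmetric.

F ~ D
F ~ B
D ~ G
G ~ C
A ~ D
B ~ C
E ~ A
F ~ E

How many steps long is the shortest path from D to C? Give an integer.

2

One shortest route is D – G – C, which uses 2 edges, and D and C are not directly tied, so nothing shorter exists. So d(D,C) = 2.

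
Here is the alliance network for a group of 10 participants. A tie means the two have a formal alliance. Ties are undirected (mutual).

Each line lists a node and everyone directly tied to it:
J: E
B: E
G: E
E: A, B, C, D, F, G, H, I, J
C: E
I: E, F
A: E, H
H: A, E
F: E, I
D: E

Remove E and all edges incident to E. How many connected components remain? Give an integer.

Without E, the remaining ties split the others into: {B}; {G}; {C}; {A, H}; {F, I}; {J}; {D}.
That's 7 separate components.

7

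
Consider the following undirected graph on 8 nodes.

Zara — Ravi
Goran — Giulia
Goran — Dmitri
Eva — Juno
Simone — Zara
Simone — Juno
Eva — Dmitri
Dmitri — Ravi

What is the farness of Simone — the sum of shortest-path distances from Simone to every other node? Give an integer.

Distances from Simone: Dmitri:3, Eva:2, Giulia:5, Goran:4, Juno:1, Ravi:2, Zara:1.
Sum = 3 + 2 + 5 + 4 + 1 + 2 + 1 = 18.

18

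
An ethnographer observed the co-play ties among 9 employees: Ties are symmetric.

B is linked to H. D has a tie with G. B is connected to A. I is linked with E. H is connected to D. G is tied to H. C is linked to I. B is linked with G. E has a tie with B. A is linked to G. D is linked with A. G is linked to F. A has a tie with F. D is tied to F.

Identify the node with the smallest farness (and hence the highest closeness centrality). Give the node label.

Farness (sum of distances to all others) for each node — A:15, B:13, C:28, D:18, E:16, F:19, G:14, H:16, I:21.
The smallest farness is 13, for B, so B has the highest closeness.

B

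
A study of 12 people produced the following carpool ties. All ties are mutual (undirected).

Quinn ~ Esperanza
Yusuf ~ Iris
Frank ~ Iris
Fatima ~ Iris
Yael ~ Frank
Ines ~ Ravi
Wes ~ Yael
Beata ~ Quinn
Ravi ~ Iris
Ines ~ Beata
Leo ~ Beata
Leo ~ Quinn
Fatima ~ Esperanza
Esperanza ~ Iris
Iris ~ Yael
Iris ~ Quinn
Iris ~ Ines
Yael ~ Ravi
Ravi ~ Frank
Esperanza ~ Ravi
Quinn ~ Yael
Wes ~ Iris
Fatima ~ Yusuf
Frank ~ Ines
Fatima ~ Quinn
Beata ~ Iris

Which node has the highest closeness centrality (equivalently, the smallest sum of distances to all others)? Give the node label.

Iris

Farness (sum of distances to all others) for each node — Beata:18, Esperanza:18, Fatima:18, Frank:19, Ines:18, Iris:12, Leo:24, Quinn:16, Ravi:18, Wes:21, Yael:17, Yusuf:21.
The smallest farness is 12, for Iris, so Iris has the highest closeness.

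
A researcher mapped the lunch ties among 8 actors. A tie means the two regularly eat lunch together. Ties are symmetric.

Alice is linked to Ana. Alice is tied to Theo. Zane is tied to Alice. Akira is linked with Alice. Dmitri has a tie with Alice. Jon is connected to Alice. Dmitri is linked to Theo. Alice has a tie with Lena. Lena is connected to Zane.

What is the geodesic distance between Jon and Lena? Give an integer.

One shortest route is Jon – Alice – Lena, which uses 2 edges, and Jon and Lena are not directly tied, so nothing shorter exists. So d(Jon,Lena) = 2.

2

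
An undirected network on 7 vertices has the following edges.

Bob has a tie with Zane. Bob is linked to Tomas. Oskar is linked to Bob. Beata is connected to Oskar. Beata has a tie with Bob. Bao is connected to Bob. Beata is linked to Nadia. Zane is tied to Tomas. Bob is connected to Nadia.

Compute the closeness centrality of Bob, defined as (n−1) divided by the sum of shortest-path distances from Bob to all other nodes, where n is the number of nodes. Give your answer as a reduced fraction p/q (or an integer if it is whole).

1

Distances from Bob: Bao:1, Beata:1, Nadia:1, Oskar:1, Tomas:1, Zane:1. Sum = 6.
n = 7, so closeness = 6/6 = 1.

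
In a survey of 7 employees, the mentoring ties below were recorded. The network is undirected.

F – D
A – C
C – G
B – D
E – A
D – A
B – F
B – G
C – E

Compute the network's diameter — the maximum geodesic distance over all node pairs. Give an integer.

3

Eccentricity of each node (its greatest distance to any other): A:2, B:3, C:3, D:2, E:3, F:3, G:2.
The maximum eccentricity is 3, realized for instance by the pair E–F via E – A – D – F. So the diameter is 3.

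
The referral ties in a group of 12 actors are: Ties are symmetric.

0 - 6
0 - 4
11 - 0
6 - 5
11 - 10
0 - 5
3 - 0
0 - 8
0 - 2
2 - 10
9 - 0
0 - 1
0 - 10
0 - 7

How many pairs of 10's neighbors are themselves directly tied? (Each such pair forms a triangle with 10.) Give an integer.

10's neighbors: 0, 2, and 11.
Neighbor pairs that are themselves tied: 10–0–2; 10–0–11. Each forms one triangle with 10, for 2 in total.

2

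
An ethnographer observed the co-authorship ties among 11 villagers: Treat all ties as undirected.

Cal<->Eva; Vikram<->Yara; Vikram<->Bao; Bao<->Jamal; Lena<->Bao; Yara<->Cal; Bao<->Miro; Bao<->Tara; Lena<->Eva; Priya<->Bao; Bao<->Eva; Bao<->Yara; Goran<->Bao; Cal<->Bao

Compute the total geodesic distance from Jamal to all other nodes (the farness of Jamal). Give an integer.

19

Distances from Jamal: Bao:1, Cal:2, Eva:2, Goran:2, Lena:2, Miro:2, Priya:2, Tara:2, Vikram:2, Yara:2.
Sum = 1 + 2 + 2 + 2 + 2 + 2 + 2 + 2 + 2 + 2 = 19.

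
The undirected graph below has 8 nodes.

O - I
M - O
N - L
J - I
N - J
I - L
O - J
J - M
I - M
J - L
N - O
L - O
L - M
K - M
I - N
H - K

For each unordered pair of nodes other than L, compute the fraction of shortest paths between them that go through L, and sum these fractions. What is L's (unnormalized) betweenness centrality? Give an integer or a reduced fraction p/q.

Pairs whose geodesics pass through L — H–N: 1/4; K–N: 1/4; N–M: 1/4.
All other pairs contribute 0.
Summing the contributions gives betweenness(L) = 3/4.

3/4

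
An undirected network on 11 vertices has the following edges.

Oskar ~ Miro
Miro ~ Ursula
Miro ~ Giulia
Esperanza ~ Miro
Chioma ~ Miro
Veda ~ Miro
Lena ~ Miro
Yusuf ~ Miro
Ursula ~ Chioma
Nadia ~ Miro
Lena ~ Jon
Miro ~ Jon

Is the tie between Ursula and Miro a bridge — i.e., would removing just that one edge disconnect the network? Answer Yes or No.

Even without that edge, Ursula still reaches Miro via Ursula – Chioma – Miro, so the network stays connected. Not a bridge.

No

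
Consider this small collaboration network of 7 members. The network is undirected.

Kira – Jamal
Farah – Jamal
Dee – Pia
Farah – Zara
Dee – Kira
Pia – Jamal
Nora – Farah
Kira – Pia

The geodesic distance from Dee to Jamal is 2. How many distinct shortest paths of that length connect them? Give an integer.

2

The shortest distance is 2. The length-2 paths are: Dee–Pia–Jamal; Dee–Kira–Jamal.
That gives 2 distinct shortest paths.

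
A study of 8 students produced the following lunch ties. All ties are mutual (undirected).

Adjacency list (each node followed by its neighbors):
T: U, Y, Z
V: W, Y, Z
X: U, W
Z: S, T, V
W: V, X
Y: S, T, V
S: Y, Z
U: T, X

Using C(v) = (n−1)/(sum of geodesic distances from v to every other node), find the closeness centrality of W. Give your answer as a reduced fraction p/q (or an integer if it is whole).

Distances from W: S:3, T:3, U:2, V:1, X:1, Y:2, Z:2. Sum = 14.
n = 8, so closeness = 7/14 = 1/2.

1/2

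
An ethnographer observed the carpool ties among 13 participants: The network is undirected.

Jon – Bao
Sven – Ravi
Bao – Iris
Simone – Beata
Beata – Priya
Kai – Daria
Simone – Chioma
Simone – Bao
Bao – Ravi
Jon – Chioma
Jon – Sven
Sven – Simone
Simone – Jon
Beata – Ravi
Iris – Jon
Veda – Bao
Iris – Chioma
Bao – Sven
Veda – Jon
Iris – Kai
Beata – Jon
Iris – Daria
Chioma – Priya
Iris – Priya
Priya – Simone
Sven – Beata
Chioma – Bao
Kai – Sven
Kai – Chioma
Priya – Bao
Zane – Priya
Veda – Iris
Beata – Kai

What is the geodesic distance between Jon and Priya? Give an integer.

One shortest route is Jon – Chioma – Priya, which uses 2 edges, and Jon and Priya are not directly tied, so nothing shorter exists. So d(Jon,Priya) = 2.

2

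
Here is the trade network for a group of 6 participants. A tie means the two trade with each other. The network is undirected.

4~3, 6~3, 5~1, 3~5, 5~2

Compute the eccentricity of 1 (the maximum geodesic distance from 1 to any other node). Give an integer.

3

Distances from 1: 2:2, 3:2, 4:3, 5:1, 6:3.
The largest is 3 (to 6 and 4), so the eccentricity of 1 is 3.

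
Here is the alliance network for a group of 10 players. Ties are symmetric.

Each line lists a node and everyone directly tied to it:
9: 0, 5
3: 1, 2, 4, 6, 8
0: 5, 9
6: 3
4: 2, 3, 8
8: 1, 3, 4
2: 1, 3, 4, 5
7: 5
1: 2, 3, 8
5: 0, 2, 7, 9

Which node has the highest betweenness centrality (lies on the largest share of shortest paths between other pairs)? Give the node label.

Unnormalized betweenness of each node: 0:0, 1:5/3, 2:61/3, 3:10, 4:5/3, 5:20, 6:0, 7:0, 8:1/3, 9:0.
2 has the largest value, 61/3, making it the main broker — the node through which the most shortest paths run.

2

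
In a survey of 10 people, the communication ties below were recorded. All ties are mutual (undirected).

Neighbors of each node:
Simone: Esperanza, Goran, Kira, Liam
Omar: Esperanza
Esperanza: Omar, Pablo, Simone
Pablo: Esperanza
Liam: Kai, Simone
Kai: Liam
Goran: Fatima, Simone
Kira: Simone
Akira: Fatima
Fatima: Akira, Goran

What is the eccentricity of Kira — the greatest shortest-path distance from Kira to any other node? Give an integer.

4

Distances from Kira: Akira:4, Esperanza:2, Fatima:3, Goran:2, Kai:3, Liam:2, Omar:3, Pablo:3, Simone:1.
The largest is 4 (to Akira), so the eccentricity of Kira is 4.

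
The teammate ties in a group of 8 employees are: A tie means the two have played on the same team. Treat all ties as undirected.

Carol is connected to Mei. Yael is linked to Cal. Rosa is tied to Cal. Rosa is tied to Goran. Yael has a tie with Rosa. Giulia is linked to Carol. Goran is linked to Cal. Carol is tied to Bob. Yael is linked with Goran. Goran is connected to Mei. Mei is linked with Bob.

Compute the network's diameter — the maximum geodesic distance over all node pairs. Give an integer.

Eccentricity of each node (its greatest distance to any other): Bob:3, Cal:4, Carol:3, Giulia:4, Goran:3, Mei:2, Rosa:4, Yael:4.
The maximum eccentricity is 4, realized for instance by the pair Yael–Giulia via Yael – Goran – Mei – Carol – Giulia. So the diameter is 4.

4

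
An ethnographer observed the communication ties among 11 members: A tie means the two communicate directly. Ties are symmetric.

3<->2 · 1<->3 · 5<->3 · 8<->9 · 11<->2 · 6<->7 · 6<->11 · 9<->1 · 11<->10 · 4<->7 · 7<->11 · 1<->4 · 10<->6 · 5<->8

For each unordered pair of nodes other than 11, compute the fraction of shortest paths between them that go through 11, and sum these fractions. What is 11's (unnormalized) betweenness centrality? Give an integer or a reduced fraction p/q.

Pairs whose geodesics pass through 11 — 8–10: 1; 8–6: 1/2; 5–10: 1; 5–6: 1; 5–7: 1/2; 3–10: 1; 3–6: 1; 3–7: 1/2; 2–10: 1; 2–6: 1; 2–7: 1; 2–4: 1/2; 10–7: 1/2; 10–4: 1/2 … (+2 more pairs).
All other pairs contribute 0.
Summing the contributions gives betweenness(11) = 37/3.

37/3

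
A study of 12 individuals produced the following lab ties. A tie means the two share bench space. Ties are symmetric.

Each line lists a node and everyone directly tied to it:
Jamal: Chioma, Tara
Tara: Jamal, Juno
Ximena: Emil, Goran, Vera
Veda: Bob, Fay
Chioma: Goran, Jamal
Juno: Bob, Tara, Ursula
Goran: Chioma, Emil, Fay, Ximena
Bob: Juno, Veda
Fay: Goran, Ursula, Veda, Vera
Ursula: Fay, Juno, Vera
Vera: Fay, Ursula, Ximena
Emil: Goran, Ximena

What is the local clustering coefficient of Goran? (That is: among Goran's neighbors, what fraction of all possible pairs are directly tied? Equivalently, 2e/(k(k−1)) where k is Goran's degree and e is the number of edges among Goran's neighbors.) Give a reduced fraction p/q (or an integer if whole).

Goran's neighbors: Chioma, Emil, Fay, and Ximena (k = 4).
Possible neighbor pairs: C(4,2) = 6. Edges among them: Emil–Ximena → e = 1.
Clustering(Goran) = 1/6.

1/6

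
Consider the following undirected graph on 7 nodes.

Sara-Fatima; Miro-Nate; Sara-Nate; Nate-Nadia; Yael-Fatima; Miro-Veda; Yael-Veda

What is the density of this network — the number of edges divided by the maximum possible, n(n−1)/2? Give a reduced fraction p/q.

There are 7 edges and 7 nodes, so the maximum possible is C(7,2) = 21.
Density = 7/21 = 1/3.

1/3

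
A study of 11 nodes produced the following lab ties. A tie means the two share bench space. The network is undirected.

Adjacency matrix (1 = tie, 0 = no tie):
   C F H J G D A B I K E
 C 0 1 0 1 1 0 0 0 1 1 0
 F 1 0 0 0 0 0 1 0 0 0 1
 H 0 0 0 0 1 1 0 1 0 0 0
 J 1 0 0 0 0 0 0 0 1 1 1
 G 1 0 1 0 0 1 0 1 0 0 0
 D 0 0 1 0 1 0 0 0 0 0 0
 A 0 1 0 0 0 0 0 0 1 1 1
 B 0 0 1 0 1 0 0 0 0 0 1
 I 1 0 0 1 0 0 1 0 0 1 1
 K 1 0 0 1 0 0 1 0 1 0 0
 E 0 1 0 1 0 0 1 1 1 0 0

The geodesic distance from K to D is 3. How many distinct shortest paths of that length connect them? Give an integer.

The shortest distance is 3, and the only length-3 path is K–C–G–D. So there is exactly 1 shortest path.

1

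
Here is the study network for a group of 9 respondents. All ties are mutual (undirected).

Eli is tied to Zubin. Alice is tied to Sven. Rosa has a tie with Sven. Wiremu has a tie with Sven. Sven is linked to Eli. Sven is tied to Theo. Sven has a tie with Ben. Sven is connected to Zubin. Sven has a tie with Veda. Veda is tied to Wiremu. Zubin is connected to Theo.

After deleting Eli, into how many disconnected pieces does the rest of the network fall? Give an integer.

Eli's neighbors (Sven and Zubin) remain reachable from one another through other ties, so the rest of the network stays in one piece.

1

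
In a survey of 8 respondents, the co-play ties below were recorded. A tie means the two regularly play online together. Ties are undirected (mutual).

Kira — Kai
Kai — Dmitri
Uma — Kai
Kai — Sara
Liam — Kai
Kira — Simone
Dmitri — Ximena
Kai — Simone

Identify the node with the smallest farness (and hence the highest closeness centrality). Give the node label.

Kai

Farness (sum of distances to all others) for each node — Dmitri:12, Kai:8, Kira:13, Liam:14, Sara:14, Simone:13, Uma:14, Ximena:18.
The smallest farness is 8, for Kai, so Kai has the highest closeness.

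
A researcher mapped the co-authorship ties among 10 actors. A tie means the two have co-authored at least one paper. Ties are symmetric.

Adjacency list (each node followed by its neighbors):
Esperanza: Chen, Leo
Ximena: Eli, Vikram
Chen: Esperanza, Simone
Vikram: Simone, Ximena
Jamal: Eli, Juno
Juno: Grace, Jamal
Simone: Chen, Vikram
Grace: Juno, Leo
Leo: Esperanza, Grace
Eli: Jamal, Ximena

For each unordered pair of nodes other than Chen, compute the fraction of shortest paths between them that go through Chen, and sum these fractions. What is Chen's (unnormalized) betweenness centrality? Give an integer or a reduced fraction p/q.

8

Pairs whose geodesics pass through Chen — Vikram–Esperanza: 1; Vikram–Leo: 1; Vikram–Grace: 1/2; Simone–Esperanza: 1; Simone–Leo: 1; Simone–Grace: 1; Simone–Juno: 1/2; Esperanza–Eli: 1/2; Esperanza–Ximena: 1; Leo–Ximena: 1/2.
All other pairs contribute 0.
Summing the contributions gives betweenness(Chen) = 8.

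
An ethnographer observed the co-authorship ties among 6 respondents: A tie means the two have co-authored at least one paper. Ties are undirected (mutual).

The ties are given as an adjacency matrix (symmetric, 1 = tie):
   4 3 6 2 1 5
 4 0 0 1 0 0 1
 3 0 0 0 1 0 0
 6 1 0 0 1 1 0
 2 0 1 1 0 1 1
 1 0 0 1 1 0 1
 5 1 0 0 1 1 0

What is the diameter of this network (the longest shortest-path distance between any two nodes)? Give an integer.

3

Eccentricity of each node (its greatest distance to any other): 1:2, 2:2, 3:3, 4:3, 5:2, 6:2.
The maximum eccentricity is 3, realized for instance by the pair 4–3 via 4 – 6 – 2 – 3. So the diameter is 3.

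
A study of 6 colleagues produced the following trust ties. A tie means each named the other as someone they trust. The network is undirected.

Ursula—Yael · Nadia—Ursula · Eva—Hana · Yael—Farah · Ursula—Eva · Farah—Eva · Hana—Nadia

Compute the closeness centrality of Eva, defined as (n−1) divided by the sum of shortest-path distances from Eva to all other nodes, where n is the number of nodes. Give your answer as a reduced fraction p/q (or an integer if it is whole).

5/7

Distances from Eva: Farah:1, Hana:1, Nadia:2, Ursula:1, Yael:2. Sum = 7.
n = 6, so closeness = 5/7.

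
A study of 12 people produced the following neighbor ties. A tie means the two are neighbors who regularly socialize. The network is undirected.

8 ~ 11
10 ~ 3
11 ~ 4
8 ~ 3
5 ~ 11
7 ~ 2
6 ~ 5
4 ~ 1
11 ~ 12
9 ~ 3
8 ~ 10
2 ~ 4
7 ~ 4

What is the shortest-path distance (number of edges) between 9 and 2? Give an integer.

5

One shortest route is 9 – 3 – 8 – 11 – 4 – 2, which uses 5 edges, and at distance 4 from 9 we only reach {4, 5, 12}, which does not include 2. So d(9,2) = 5.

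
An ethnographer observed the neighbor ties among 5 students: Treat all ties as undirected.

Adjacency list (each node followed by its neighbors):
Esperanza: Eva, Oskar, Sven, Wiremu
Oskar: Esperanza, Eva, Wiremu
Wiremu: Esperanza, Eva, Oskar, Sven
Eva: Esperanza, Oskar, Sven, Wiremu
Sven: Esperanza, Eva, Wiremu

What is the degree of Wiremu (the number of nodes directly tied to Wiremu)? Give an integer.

4

Wiremu is directly tied to Esperanza, Eva, Oskar, and Sven. That is 4 neighbors, so the degree of Wiremu is 4.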